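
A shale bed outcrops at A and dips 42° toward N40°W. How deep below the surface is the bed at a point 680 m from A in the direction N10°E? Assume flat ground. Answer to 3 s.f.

The hole lies 50° from the dip direction, so the down-dip offset is 680 × cos 50° = 437.10 m.
Depth = down-dip offset × tan(dip) = 437.10 × tan 42° = 437.10 × 0.9004
Depth = 393.56 m

394 m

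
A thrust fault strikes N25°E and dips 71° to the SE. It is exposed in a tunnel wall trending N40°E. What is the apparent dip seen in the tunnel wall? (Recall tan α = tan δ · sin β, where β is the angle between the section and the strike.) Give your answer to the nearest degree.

Angle between strike (N25°E) and section (N40°E): β = 15°.
tan α = tan 71° × sin 15° = 2.9042 × 0.2588 = 0.7517
α = arctan(0.7517) = 36.93°

37°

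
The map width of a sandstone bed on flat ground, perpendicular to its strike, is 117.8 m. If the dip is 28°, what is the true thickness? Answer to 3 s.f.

True thickness t = w · sin(dip) = 117.8 × sin 28°
t = 117.8 × 0.4695 = 55.304 m

55.3 m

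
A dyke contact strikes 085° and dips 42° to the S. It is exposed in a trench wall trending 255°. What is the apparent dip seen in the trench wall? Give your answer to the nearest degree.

Angle between strike (085°) and section (255°): β = 10°.
tan(apparent dip) = tan 42° · sin 10° = 0.1564
α = arctan(0.1564) = 8.89°

9°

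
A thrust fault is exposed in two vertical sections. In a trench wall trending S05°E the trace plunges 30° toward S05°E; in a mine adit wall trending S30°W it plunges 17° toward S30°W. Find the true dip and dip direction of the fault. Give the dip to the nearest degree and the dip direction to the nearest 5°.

true dip 33°, dip direction 150°

Represent each trace as a vector plunging at its apparent dip toward its trend (east-north-up frame): v₁ = (0.075, -0.863, -0.500), v₂ = (-0.478, -0.828, -0.292).
n = v₁ × v₂ = (0.162, -0.261, 0.475) (taken with n_z > 0).
True dip = arccos(n_z / |n|) = arccos(0.8397) = 32.9°.
The horizontal component of n points toward azimuth atan2(n_x, n_y) = 148°, the dip direction.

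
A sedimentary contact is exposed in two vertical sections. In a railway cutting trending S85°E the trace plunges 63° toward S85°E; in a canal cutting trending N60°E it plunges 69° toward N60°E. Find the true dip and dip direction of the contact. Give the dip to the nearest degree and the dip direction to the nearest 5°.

true dip 69°, dip direction 055°

The two traces are lines in the plane: v₁ = (sin 95°·cos 63°, cos 95°·cos 63°, −sin 63°), v₂ = (sin 60°·cos 69°, cos 60°·cos 69°, −sin 69°).
The plane normal is n = v₁ × v₂ ∝ (0.197, 0.146, 0.093).
tan δ = √(n_x²+n_y²)/n_z = 0.245/0.093, so δ = 69.1°.
Dip direction = azimuth of (n_x, n_y) = atan2(0.197, 0.146) = 53°.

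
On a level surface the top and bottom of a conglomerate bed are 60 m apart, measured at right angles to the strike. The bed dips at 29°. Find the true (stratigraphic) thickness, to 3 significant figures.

True thickness t = w · sin(dip) = 60 × sin 29°
t = 60 × 0.4848 = 29.089 m

29.1 m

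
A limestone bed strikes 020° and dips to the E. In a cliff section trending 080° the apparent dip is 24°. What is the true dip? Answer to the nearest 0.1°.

27.2°

The section is 60° from the strike.
tan δ = tan α / sin β = tan 24° / sin 60° = 0.4452 / 0.8660 = 0.5141
δ = arctan(0.5141) = 27.21°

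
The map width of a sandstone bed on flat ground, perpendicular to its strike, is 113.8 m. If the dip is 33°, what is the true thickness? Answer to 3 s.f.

True thickness t = w · sin(dip) = 113.8 × sin 33°
t = 113.8 × 0.5446 = 61.980 m

62.0 m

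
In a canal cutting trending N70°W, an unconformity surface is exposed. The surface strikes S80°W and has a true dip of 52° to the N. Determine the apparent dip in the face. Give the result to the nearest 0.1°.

32.6°

Angle between strike (S80°W) and section (N70°W): β = 30°.
tan α = tan 52° × sin 30° = 1.2799 × 0.5000 = 0.6400
α = arctan(0.6400) = 32.62°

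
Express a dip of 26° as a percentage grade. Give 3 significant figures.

grade % = 100 × tan 26° = 100 × 0.4877

48.8%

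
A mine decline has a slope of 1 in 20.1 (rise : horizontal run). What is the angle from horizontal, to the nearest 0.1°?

2.8°

tan θ = 1/20.1 = 0.0498
θ = arctan(0.0498) = 2.85°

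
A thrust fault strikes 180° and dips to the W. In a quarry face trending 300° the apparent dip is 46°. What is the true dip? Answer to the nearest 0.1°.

50.1°

The section is 60° from the strike.
tan δ = tan α / sin β = tan 46° / sin 60° = 1.0355 / 0.8660 = 1.1957
true dip = arctan 1.1957 = 50.09°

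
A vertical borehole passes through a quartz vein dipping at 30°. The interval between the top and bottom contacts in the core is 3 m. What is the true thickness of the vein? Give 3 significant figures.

True thickness t = h · cos(dip) = 3 × cos 30°
t = 3 × 0.8660 = 2.598 m

2.60 m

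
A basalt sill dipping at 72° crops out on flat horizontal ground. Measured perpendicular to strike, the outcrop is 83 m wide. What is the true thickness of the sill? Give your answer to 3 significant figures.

True thickness t = w · sin(dip) = 83 × sin 72°
t = 83 × 0.9511 = 78.938 m

78.9 m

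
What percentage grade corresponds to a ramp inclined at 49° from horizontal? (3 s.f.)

grade % = 100 × tan 49° = 100 × 1.1504

115%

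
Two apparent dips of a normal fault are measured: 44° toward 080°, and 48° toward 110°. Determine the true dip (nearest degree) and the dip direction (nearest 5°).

The two traces are lines in the plane: v₁ = (sin 80°·cos 44°, cos 80°·cos 44°, −sin 44°), v₂ = (sin 110°·cos 48°, cos 110°·cos 48°, −sin 48°).
The plane normal is n = v₁ × v₂ ∝ (0.252, -0.090, 0.241).
tan δ = √(n_x²+n_y²)/n_z = 0.267/0.241, so δ = 48.0°.
Dip direction = atan2(0.252, -0.090) = 110° (azimuth of n's horizontal projection).

true dip 48°, dip direction 110°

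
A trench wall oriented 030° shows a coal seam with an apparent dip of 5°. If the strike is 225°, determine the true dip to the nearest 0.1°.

β = acute angle between strike 225° and section 030° = 15°.
tan(true dip) = tan 5° / sin 15° = 0.3380
δ = arctan(0.3380) = 18.68°

18.7°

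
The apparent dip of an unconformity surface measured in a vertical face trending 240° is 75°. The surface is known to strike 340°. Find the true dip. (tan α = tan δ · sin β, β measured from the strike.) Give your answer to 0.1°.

75.2°

β = acute angle between strike 340° and section 240° = 80°.
tan(true dip) = tan 75° / sin 80° = 3.7896
true dip = arctan 3.7896 = 75.22°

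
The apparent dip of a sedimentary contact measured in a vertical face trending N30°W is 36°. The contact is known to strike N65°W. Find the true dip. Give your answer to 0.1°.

51.7°

β = acute angle between strike N65°W and section N30°W = 35°.
tan(true dip) = tan 36° / sin 35° = 1.2667
true dip = arctan 1.2667 = 51.71°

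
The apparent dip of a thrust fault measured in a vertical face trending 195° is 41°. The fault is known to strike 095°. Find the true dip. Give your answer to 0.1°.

41.4°

β = acute angle between strike 095° and section 195° = 80°.
tan(true dip) = tan 41° / sin 80° = 0.8827
δ = arctan(0.8827) = 41.43°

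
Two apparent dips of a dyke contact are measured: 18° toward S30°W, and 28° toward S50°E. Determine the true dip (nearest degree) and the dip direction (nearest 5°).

Represent each trace as a vector plunging at its apparent dip toward its trend (east-north-up frame): v₁ = (-0.476, -0.824, -0.309), v₂ = (0.676, -0.568, -0.469).
n = v₁ × v₂ = (0.211, -0.432, 0.827) (taken with n_z > 0).
tan δ = √(n_x²+n_y²)/n_z = 0.481/0.827, so δ = 30.2°.
Dip direction = azimuth of (n_x, n_y) = atan2(0.211, -0.432) = 154°.

true dip 30°, dip direction 155°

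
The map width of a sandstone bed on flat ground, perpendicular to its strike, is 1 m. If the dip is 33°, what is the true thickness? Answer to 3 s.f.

0.545 m

True thickness t = w · sin(dip) = 1 × sin 33°
t = 1 × 0.5446 = 0.545 m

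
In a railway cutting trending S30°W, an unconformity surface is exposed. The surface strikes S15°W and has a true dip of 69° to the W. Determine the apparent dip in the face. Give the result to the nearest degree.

34°

The strike is S15°W and the section trends S30°W; the acute angle between them is β = 15°.
tan(apparent dip) = tan 69° · sin 15° = 0.6742
apparent dip = arctan 0.6742 = 33.99°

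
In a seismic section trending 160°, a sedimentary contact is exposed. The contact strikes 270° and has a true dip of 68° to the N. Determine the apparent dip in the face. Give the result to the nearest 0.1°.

66.7°

The strike is 270° and the section trends 160°; the acute angle between them is β = 70°.
tan α = tan 68° × sin 70° = 2.4751 × 0.9397 = 2.3258
α = arctan(2.3258) = 66.73°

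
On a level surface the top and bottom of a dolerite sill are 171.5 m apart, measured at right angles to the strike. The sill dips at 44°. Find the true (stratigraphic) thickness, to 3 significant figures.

True thickness t = w · sin(dip) = 171.5 × sin 44°
t = 171.5 × 0.6947 = 119.134 m

119 m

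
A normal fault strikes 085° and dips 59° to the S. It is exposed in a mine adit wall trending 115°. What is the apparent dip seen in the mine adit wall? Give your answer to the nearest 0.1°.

The strike is 085° and the section trends 115°; the acute angle between them is β = 30°.
tan(apparent dip) = tan 59° · sin 30° = 0.8321
apparent dip = arctan 0.8321 = 39.77°

39.8°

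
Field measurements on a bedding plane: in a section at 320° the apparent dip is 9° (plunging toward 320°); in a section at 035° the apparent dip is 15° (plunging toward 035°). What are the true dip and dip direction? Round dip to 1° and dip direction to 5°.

true dip 16°, dip direction 015°

The two traces are lines in the plane: v₁ = (sin 320°·cos 9°, cos 320°·cos 9°, −sin 9°), v₂ = (sin 35°·cos 15°, cos 35°·cos 15°, −sin 15°).
The plane normal is n = v₁ × v₂ ∝ (0.072, 0.251, 0.922).
True dip = arccos(n_z / |n|) = arccos(0.9621) = 15.8°.
Dip direction = atan2(0.072, 0.251) = 16° (azimuth of n's horizontal projection).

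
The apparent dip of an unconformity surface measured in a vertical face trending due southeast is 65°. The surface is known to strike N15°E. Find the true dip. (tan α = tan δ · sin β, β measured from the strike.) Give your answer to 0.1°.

68.0°

β = acute angle between strike N15°E and section due southeast = 60°.
tan(true dip) = tan 65° / sin 60° = 2.4763
true dip = arctan 2.4763 = 68.01°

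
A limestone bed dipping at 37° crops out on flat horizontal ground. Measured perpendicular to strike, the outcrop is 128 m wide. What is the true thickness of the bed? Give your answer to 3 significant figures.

77.0 m

True thickness t = w · sin(dip) = 128 × sin 37°
t = 128 × 0.6018 = 77.032 m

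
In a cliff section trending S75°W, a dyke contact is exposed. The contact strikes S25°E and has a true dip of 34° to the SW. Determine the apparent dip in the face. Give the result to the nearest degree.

Angle between strike (S25°E) and section (S75°W): β = 80°.
tan(apparent dip) = tan 34° · sin 80° = 0.6643
α = arctan(0.6643) = 33.59°

34°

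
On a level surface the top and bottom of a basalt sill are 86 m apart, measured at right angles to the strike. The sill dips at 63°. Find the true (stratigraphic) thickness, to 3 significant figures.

76.6 m

True thickness t = w · sin(dip) = 86 × sin 63°
t = 86 × 0.8910 = 76.627 m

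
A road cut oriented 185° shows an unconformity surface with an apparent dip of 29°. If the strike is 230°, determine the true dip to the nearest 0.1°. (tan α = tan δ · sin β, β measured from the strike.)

38.1°

β = acute angle between strike 230° and section 185° = 45°.
tan δ = tan α / sin β = tan 29° / sin 45° = 0.5543 / 0.7071 = 0.7839
true dip = arctan 0.7839 = 38.09°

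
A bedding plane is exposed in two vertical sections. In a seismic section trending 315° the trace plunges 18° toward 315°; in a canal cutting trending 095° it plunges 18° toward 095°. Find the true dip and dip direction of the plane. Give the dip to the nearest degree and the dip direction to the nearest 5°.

The two traces are lines in the plane: v₁ = (sin 315°·cos 18°, cos 315°·cos 18°, −sin 18°), v₂ = (sin 95°·cos 18°, cos 95°·cos 18°, −sin 18°).
Cross product v₁ × v₂ gives the pole to the plane: n ∝ (0.233, 0.501, 0.581).
tan δ = √(n_x²+n_y²)/n_z = 0.552/0.581, so δ = 43.5°.
The horizontal component of n points toward azimuth atan2(n_x, n_y) = 25°, the dip direction.

true dip 44°, dip direction 025°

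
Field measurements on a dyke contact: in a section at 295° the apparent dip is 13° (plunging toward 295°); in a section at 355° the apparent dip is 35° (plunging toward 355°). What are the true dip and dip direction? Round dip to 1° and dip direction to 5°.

true dip 36°, dip direction 005°

The two traces are lines in the plane: v₁ = (sin 295°·cos 13°, cos 295°·cos 13°, −sin 13°), v₂ = (sin 355°·cos 35°, cos 355°·cos 35°, −sin 35°).
Cross product v₁ × v₂ gives the pole to the plane: n ∝ (0.053, 0.490, 0.691).
tan δ = √(n_x²+n_y²)/n_z = 0.493/0.691, so δ = 35.5°.
Dip direction = atan2(0.053, 0.490) = 6° (azimuth of n's horizontal projection).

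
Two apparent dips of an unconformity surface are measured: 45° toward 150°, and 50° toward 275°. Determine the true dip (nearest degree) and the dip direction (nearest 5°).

true dip 67°, dip direction 215°

The two traces are lines in the plane: v₁ = (sin 150°·cos 45°, cos 150°·cos 45°, −sin 45°), v₂ = (sin 275°·cos 50°, cos 275°·cos 50°, −sin 50°).
Cross product v₁ × v₂ gives the pole to the plane: n ∝ (-0.509, -0.724, 0.372).
tan δ = √(n_x²+n_y²)/n_z = 0.885/0.372, so δ = 67.2°.
Dip direction = azimuth of (n_x, n_y) = atan2(-0.509, -0.724) = 215°.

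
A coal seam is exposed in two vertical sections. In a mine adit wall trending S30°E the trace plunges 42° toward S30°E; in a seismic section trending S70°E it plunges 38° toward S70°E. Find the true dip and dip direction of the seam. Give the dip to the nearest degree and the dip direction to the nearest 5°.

true dip 42°, dip direction 140°

Represent each trace as a vector plunging at its apparent dip toward its trend (east-north-up frame): v₁ = (0.372, -0.644, -0.669), v₂ = (0.740, -0.270, -0.616).
The plane normal is n = v₁ × v₂ ∝ (0.216, -0.267, 0.376).
tan δ = √(n_x²+n_y²)/n_z = 0.343/0.376, so δ = 42.4°.
Dip direction = atan2(0.216, -0.267) = 141° (azimuth of n's horizontal projection).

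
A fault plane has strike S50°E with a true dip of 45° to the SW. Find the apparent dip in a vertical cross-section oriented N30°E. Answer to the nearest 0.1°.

The strike is S50°E and the section trends N30°E; the acute angle between them is β = 80°.
tan α = tan 45° × sin 80° = 1.0000 × 0.9848 = 0.9848
α = arctan(0.9848) = 44.56°

44.6°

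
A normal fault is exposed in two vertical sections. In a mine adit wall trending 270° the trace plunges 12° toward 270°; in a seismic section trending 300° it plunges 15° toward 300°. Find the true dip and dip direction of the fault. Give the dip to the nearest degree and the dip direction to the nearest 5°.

Represent each trace as a vector plunging at its apparent dip toward its trend (east-north-up frame): v₁ = (-0.978, -0.000, -0.208), v₂ = (-0.837, 0.483, -0.259).
The plane normal is n = v₁ × v₂ ∝ (-0.100, 0.079, 0.472).
True dip = arccos(n_z / |n|) = arccos(0.9652) = 15.2°.
Dip direction = azimuth of (n_x, n_y) = atan2(-0.100, 0.079) = 308°.

true dip 15°, dip direction 310°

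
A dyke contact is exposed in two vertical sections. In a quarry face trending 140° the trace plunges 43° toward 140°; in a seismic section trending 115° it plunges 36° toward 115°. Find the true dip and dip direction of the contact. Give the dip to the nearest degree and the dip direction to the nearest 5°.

true dip 44°, dip direction 155°

The two traces are lines in the plane: v₁ = (sin 140°·cos 43°, cos 140°·cos 43°, −sin 43°), v₂ = (sin 115°·cos 36°, cos 115°·cos 36°, −sin 36°).
n = v₁ × v₂ = (0.096, -0.224, 0.250) (taken with n_z > 0).
True dip = arccos(n_z / |n|) = arccos(0.7164) = 44.2°.
The horizontal component of n points toward azimuth atan2(n_x, n_y) = 157°, the dip direction.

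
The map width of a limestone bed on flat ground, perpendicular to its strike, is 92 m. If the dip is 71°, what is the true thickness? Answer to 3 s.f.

True thickness t = w · sin(dip) = 92 × sin 71°
t = 92 × 0.9455 = 86.988 m

87.0 m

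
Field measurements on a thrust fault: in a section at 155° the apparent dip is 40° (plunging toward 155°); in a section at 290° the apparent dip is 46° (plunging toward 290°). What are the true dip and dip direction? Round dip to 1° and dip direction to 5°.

true dip 68°, dip direction 225°

Each apparent-dip line lies in the plane. As unit vectors (x east, y north, z up), v₁ plunges 40°→155° and v₂ plunges 46°→290°.
n = v₁ × v₂ = (-0.652, -0.652, 0.376) (taken with n_z > 0).
True dip = arccos(n_z / |n|) = arccos(0.3777) = 67.8°.
Dip direction = azimuth of (n_x, n_y) = atan2(-0.652, -0.652) = 225°.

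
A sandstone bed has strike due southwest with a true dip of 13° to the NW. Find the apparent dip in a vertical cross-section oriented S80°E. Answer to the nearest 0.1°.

The strike is due southwest and the section trends S80°E; the acute angle between them is β = 55°.
tan α = tan 13° × sin 55° = 0.2309 × 0.8192 = 0.1891
apparent dip = arctan 0.1891 = 10.71°

10.7°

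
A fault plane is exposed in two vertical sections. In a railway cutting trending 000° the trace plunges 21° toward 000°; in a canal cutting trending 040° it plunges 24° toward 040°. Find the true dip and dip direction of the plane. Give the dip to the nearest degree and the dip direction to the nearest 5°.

Represent each trace as a vector plunging at its apparent dip toward its trend (east-north-up frame): v₁ = (0.000, 0.934, -0.358), v₂ = (0.587, 0.700, -0.407).
n = v₁ × v₂ = (0.129, 0.210, 0.548) (taken with n_z > 0).
True dip = arccos(n_z / |n|) = arccos(0.9119) = 24.2°.
The horizontal component of n points toward azimuth atan2(n_x, n_y) = 31°, the dip direction.

true dip 24°, dip direction 030°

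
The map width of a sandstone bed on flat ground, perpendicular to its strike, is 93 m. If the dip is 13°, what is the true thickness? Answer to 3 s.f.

True thickness t = w · sin(dip) = 93 × sin 13°
t = 93 × 0.2250 = 20.920 m

20.9 m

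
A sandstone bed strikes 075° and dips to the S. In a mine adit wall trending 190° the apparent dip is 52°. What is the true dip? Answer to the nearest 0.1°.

54.7°

β = acute angle between strike 075° and section 190° = 65°.
tan δ = tan α / sin β = tan 52° / sin 65° = 1.2799 / 0.9063 = 1.4123
true dip = arctan 1.4123 = 54.70°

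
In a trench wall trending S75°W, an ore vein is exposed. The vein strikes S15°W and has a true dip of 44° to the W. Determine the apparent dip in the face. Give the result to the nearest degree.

40°

The strike is S15°W and the section trends S75°W; the acute angle between them is β = 60°.
tan α = tan 44° × sin 60° = 0.9657 × 0.8660 = 0.8363
α = arctan(0.8363) = 39.91°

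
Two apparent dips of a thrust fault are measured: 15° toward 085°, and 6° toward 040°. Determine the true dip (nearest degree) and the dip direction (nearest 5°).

Each apparent-dip line lies in the plane. As unit vectors (x east, y north, z up), v₁ plunges 15°→085° and v₂ plunges 6°→040°.
n = v₁ × v₂ = (0.188, -0.065, 0.679) (taken with n_z > 0).
tan δ = √(n_x²+n_y²)/n_z = 0.199/0.679, so δ = 16.3°.
The horizontal component of n points toward azimuth atan2(n_x, n_y) = 109°, the dip direction.

true dip 16°, dip direction 110°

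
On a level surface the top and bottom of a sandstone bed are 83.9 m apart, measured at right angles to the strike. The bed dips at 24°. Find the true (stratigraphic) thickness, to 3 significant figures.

True thickness t = w · sin(dip) = 83.9 × sin 24°
t = 83.9 × 0.4067 = 34.125 m

34.1 m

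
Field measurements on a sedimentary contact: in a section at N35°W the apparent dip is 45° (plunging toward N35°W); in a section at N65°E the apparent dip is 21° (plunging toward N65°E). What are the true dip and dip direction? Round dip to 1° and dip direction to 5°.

true dip 49°, dip direction 355°

Each apparent-dip line lies in the plane. As unit vectors (x east, y north, z up), v₁ plunges 45°→N35°W and v₂ plunges 21°→N65°E.
n = v₁ × v₂ = (-0.071, 0.744, 0.650) (taken with n_z > 0).
Dip δ = arctan(|n_h|/n_z) = arctan(0.747/0.650) = 49.0°.
Dip direction = azimuth of (n_x, n_y) = atan2(-0.071, 0.744) = 355°.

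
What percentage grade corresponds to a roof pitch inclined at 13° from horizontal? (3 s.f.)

grade % = 100 × tan 13° = 100 × 0.2309

23.1%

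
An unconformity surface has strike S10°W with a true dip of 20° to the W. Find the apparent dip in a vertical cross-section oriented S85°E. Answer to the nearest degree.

The section lies 85° from the strike.
tan α = tan 20° × sin 85° = 0.3640 × 0.9962 = 0.3626
α = arctan(0.3626) = 19.93°

20°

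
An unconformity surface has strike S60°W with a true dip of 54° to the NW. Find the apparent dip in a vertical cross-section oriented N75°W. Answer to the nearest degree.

Angle between strike (S60°W) and section (N75°W): β = 45°.
tan(apparent dip) = tan 54° · sin 45° = 0.9732
α = arctan(0.9732) = 44.22°

44°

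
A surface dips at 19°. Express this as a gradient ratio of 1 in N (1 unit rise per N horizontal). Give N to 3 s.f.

1 in 2.90

1 : N means tan θ = 1/N, so N = 1/tan 19° = 1/0.3443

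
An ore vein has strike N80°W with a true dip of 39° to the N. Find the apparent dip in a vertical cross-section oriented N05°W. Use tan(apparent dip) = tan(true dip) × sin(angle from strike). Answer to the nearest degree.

The strike is N80°W and the section trends N05°W; the acute angle between them is β = 75°.
tan α = tan 39° × sin 75° = 0.8098 × 0.9659 = 0.7822
apparent dip = arctan 0.7822 = 38.03°

38°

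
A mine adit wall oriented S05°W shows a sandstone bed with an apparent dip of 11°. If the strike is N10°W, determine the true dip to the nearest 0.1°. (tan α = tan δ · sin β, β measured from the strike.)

36.9°

β = acute angle between strike N10°W and section S05°W = 15°.
tan(true dip) = tan 11° / sin 15° = 0.7510
true dip = arctan 0.7510 = 36.91°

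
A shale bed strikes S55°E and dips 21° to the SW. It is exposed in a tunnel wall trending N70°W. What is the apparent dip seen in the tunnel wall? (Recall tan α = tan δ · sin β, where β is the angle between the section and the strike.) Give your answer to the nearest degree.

6°

The section lies 15° from the strike.
tan α = tan 21° × sin 15° = 0.3839 × 0.2588 = 0.0994
apparent dip = arctan 0.0994 = 5.67°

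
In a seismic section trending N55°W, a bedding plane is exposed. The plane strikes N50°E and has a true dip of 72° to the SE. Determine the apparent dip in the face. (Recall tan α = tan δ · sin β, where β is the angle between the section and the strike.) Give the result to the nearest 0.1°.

71.4°

The section lies 75° from the strike.
tan(apparent dip) = tan 72° · sin 75° = 2.9728
apparent dip = arctan 2.9728 = 71.41°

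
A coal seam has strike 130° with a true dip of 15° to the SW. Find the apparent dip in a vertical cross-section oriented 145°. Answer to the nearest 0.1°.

The section lies 15° from the strike.
tan(apparent dip) = tan 15° · sin 15° = 0.0694
apparent dip = arctan 0.0694 = 3.97°

4.0°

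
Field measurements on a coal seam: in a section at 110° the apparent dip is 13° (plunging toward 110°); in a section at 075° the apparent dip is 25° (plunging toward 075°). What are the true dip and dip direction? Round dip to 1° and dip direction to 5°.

Represent each trace as a vector plunging at its apparent dip toward its trend (east-north-up frame): v₁ = (0.916, -0.333, -0.225), v₂ = (0.875, 0.235, -0.423).
Cross product v₁ × v₂ gives the pole to the plane: n ∝ (0.194, 0.190, 0.507).
tan δ = √(n_x²+n_y²)/n_z = 0.271/0.507, so δ = 28.2°.
Dip direction = atan2(0.194, 0.190) = 46° (azimuth of n's horizontal projection).

true dip 28°, dip direction 045°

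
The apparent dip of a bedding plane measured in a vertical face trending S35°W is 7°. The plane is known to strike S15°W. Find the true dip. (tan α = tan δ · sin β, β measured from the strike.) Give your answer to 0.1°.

The section is 20° from the strike.
tan(true dip) = tan 7° / sin 20° = 0.3590
true dip = arctan 0.3590 = 19.75°

19.7°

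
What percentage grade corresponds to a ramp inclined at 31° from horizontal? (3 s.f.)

60.1%

grade % = 100 × tan 31° = 100 × 0.6009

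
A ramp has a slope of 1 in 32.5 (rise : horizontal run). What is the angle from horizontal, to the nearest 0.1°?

tan θ = 1/32.5 = 0.0308
θ = arctan(0.0308) = 1.76°

1.8°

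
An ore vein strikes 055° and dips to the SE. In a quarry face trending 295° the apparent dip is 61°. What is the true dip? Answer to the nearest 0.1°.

β = acute angle between strike 055° and section 295° = 60°.
tan(true dip) = tan 61° / sin 60° = 2.0831
true dip = arctan 2.0831 = 64.36°

64.4°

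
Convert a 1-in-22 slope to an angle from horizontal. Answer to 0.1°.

2.6°

tan θ = 1/22 = 0.0455
θ = arctan(0.0455) = 2.60°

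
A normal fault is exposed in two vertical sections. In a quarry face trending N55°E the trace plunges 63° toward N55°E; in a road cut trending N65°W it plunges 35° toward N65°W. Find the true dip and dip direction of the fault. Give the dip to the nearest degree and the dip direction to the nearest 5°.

true dip 70°, dip direction 010°

The two traces are lines in the plane: v₁ = (sin 55°·cos 63°, cos 55°·cos 63°, −sin 63°), v₂ = (sin 295°·cos 35°, cos 295°·cos 35°, −sin 35°).
The plane normal is n = v₁ × v₂ ∝ (0.159, 0.875, 0.322).
tan δ = √(n_x²+n_y²)/n_z = 0.889/0.322, so δ = 70.1°.
Dip direction = atan2(0.159, 0.875) = 10° (azimuth of n's horizontal projection).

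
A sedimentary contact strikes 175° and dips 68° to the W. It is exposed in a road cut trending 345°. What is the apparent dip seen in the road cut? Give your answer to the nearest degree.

The section lies 10° from the strike.
tan α = tan 68° × sin 10° = 2.4751 × 0.1736 = 0.4298
apparent dip = arctan 0.4298 = 23.26°

23°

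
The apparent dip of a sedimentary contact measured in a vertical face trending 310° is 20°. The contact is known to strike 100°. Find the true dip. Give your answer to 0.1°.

The section is 30° from the strike.
tan(true dip) = tan 20° / sin 30° = 0.7279
δ = arctan(0.7279) = 36.05°

36.1°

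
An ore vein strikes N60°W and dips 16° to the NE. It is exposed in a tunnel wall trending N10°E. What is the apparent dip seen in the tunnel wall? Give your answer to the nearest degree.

Angle between strike (N60°W) and section (N10°E): β = 70°.
tan(apparent dip) = tan 16° · sin 70° = 0.2695
α = arctan(0.2695) = 15.08°

15°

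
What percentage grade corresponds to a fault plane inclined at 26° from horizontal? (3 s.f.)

grade % = 100 × tan 26° = 100 × 0.4877

48.8%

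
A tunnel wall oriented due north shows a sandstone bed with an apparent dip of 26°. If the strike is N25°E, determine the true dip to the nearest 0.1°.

49.1°

The section is 25° from the strike.
tan(true dip) = tan 26° / sin 25° = 1.1541
δ = arctan(1.1541) = 49.09°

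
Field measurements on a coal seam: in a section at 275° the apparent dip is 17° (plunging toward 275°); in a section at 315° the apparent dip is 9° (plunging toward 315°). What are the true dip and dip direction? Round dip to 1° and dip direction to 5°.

Represent each trace as a vector plunging at its apparent dip toward its trend (east-north-up frame): v₁ = (-0.953, 0.083, -0.292), v₂ = (-0.698, 0.698, -0.156).
Cross product v₁ × v₂ gives the pole to the plane: n ∝ (-0.191, -0.055, 0.607).
True dip = arccos(n_z / |n|) = arccos(0.9503) = 18.1°.
The horizontal component of n points toward azimuth atan2(n_x, n_y) = 254°, the dip direction.

true dip 18°, dip direction 255°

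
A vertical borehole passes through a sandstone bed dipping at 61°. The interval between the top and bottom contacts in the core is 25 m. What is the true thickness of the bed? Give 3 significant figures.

True thickness t = h · cos(dip) = 25 × cos 61°
t = 25 × 0.4848 = 12.120 m

12.1 m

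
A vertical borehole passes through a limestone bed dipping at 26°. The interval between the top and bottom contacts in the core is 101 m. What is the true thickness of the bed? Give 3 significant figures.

90.8 m

True thickness t = h · cos(dip) = 101 × cos 26°
t = 101 × 0.8988 = 90.778 m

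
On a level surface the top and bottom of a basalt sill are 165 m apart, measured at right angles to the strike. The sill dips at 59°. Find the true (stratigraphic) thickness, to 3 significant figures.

141 m

True thickness t = w · sin(dip) = 165 × sin 59°
t = 165 × 0.8572 = 141.433 m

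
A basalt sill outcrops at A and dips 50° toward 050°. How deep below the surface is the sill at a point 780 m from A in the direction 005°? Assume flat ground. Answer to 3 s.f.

The hole lies 45° from the dip direction, so the down-dip offset is 780 × cos 45° = 551.54 m.
Depth = down-dip offset × tan(dip) = 551.54 × tan 50° = 551.54 × 1.1918
Depth = 657.30 m

657 m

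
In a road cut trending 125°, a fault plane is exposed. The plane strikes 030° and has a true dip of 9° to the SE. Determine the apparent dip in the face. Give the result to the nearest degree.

9°

Angle between strike (030°) and section (125°): β = 85°.
tan α = tan 9° × sin 85° = 0.1584 × 0.9962 = 0.1578
apparent dip = arctan 0.1578 = 8.97°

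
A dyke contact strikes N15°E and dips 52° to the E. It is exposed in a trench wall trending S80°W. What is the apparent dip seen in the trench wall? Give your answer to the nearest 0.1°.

49.2°

The section lies 65° from the strike.
tan α = tan 52° × sin 65° = 1.2799 × 0.9063 = 1.1600
α = arctan(1.1600) = 49.24°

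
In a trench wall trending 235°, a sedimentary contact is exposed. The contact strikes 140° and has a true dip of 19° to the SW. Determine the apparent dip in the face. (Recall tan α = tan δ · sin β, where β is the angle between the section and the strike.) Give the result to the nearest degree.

19°

The section lies 85° from the strike.
tan(apparent dip) = tan 19° · sin 85° = 0.3430
apparent dip = arctan 0.3430 = 18.93°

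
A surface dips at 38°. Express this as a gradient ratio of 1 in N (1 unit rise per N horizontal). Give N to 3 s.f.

1 : N means tan θ = 1/N, so N = 1/tan 38° = 1/0.7813

1 in 1.28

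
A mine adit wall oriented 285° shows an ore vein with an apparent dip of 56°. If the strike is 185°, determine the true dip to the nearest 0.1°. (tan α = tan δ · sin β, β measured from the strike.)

56.4°

The section is 80° from the strike.
tan(true dip) = tan 56° / sin 80° = 1.5054
true dip = arctan 1.5054 = 56.41°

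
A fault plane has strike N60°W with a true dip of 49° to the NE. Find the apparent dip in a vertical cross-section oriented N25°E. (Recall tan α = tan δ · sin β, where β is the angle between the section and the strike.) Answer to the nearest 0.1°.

48.9°

Angle between strike (N60°W) and section (N25°E): β = 85°.
tan(apparent dip) = tan 49° · sin 85° = 1.1460
α = arctan(1.1460) = 48.89°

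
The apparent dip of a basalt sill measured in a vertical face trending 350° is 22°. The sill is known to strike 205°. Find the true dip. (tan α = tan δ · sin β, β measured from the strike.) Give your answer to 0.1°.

35.2°

The section is 35° from the strike.
tan(true dip) = tan 22° / sin 35° = 0.7044
true dip = arctan 0.7044 = 35.16°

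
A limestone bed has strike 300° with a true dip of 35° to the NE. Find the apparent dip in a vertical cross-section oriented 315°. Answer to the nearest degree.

10°

Angle between strike (300°) and section (315°): β = 15°.
tan(apparent dip) = tan 35° · sin 15° = 0.1812
apparent dip = arctan 0.1812 = 10.27°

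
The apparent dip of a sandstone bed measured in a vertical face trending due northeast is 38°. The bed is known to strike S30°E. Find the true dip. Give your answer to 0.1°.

39.0°

β = acute angle between strike S30°E and section due northeast = 75°.
tan δ = tan α / sin β = tan 38° / sin 75° = 0.7813 / 0.9659 = 0.8088
true dip = arctan 0.8088 = 38.97°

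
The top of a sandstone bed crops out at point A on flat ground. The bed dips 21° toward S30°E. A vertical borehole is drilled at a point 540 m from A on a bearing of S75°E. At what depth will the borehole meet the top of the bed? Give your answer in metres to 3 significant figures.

The hole lies 45° from the dip direction, so the down-dip offset is 540 × cos 45° = 381.84 m.
Depth = down-dip offset × tan(dip) = 381.84 × tan 21° = 381.84 × 0.3839
Depth = 146.57 m

147 m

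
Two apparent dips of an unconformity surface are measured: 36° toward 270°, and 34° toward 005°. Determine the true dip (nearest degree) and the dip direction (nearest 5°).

Represent each trace as a vector plunging at its apparent dip toward its trend (east-north-up frame): v₁ = (-0.809, -0.000, -0.588), v₂ = (0.072, 0.826, -0.559).
The plane normal is n = v₁ × v₂ ∝ (-0.485, 0.495, 0.668).
tan δ = √(n_x²+n_y²)/n_z = 0.693/0.668, so δ = 46.1°.
Dip direction = azimuth of (n_x, n_y) = atan2(-0.485, 0.495) = 316°.

true dip 46°, dip direction 315°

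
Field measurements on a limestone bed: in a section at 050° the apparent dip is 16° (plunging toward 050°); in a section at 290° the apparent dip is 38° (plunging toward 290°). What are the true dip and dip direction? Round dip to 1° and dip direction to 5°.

Each apparent-dip line lies in the plane. As unit vectors (x east, y north, z up), v₁ plunges 16°→050° and v₂ plunges 38°→290°.
n = v₁ × v₂ = (-0.306, 0.657, 0.656) (taken with n_z > 0).
True dip = arccos(n_z / |n|) = arccos(0.6708) = 47.9°.
Dip direction = atan2(-0.306, 0.657) = 335° (azimuth of n's horizontal projection).

true dip 48°, dip direction 335°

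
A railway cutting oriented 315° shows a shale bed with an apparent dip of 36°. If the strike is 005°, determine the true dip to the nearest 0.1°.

β = acute angle between strike 005° and section 315° = 50°.
tan δ = tan α / sin β = tan 36° / sin 50° = 0.7265 / 0.7660 = 0.9484
true dip = arctan 0.9484 = 43.48°

43.5°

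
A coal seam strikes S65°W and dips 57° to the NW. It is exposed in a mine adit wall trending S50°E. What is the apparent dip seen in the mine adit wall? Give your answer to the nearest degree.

54°

The section lies 65° from the strike.
tan(apparent dip) = tan 57° · sin 65° = 1.3956
α = arctan(1.3956) = 54.38°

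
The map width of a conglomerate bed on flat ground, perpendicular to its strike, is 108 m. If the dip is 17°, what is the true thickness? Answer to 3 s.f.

31.6 m

True thickness t = w · sin(dip) = 108 × sin 17°
t = 108 × 0.2924 = 31.576 m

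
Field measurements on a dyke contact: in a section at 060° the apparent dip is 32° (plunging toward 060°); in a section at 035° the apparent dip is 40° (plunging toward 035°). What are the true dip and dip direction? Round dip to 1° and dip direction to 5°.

true dip 42°, dip direction 015°

Represent each trace as a vector plunging at its apparent dip toward its trend (east-north-up frame): v₁ = (0.734, 0.424, -0.530), v₂ = (0.439, 0.628, -0.643).
The plane normal is n = v₁ × v₂ ∝ (0.060, 0.239, 0.275).
True dip = arccos(n_z / |n|) = arccos(0.7439) = 41.9°.
Dip direction = azimuth of (n_x, n_y) = atan2(0.060, 0.239) = 14°.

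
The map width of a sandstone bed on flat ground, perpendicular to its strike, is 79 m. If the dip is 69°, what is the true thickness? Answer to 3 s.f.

73.8 m

True thickness t = w · sin(dip) = 79 × sin 69°
t = 79 × 0.9336 = 73.753 m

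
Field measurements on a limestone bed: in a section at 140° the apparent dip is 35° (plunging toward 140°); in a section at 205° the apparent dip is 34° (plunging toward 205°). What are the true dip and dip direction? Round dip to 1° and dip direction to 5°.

true dip 39°, dip direction 170°

Represent each trace as a vector plunging at its apparent dip toward its trend (east-north-up frame): v₁ = (0.527, -0.628, -0.574), v₂ = (-0.350, -0.751, -0.559).
n = v₁ × v₂ = (0.080, -0.495, 0.615) (taken with n_z > 0).
Dip δ = arctan(|n_h|/n_z) = arctan(0.502/0.615) = 39.2°.
The horizontal component of n points toward azimuth atan2(n_x, n_y) = 171°, the dip direction.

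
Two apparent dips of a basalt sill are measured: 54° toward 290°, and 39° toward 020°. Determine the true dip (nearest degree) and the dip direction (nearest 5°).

true dip 58°, dip direction 320°

Represent each trace as a vector plunging at its apparent dip toward its trend (east-north-up frame): v₁ = (-0.552, 0.201, -0.809), v₂ = (0.266, 0.730, -0.629).
The plane normal is n = v₁ × v₂ ∝ (-0.464, 0.563, 0.457).
True dip = arccos(n_z / |n|) = arccos(0.5307) = 57.9°.
Dip direction = atan2(-0.464, 0.563) = 320° (azimuth of n's horizontal projection).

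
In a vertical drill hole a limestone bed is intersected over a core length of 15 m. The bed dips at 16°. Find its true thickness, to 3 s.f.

True thickness t = h · cos(dip) = 15 × cos 16°
t = 15 × 0.9613 = 14.419 m

14.4 m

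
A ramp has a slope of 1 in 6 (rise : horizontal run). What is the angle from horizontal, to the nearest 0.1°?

9.5°

tan θ = 1/6 = 0.1667
θ = arctan(0.1667) = 9.46°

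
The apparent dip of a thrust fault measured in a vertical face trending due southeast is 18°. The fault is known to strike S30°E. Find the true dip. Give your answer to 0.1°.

The section is 15° from the strike.
tan δ = tan α / sin β = tan 18° / sin 15° = 0.3249 / 0.2588 = 1.2554
true dip = arctan 1.2554 = 51.46°

51.5°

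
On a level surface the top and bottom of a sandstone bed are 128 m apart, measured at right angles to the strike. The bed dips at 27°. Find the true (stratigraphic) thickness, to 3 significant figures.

58.1 m

True thickness t = w · sin(dip) = 128 × sin 27°
t = 128 × 0.4540 = 58.111 m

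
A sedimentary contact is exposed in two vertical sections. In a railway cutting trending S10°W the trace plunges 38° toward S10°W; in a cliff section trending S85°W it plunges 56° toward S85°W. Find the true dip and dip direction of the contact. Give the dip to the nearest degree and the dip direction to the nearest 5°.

true dip 57°, dip direction 250°

The two traces are lines in the plane: v₁ = (sin 190°·cos 38°, cos 190°·cos 38°, −sin 38°), v₂ = (sin 265°·cos 56°, cos 265°·cos 56°, −sin 56°).
Cross product v₁ × v₂ gives the pole to the plane: n ∝ (-0.613, -0.230, 0.426).
Dip δ = arctan(|n_h|/n_z) = arctan(0.655/0.426) = 57.0°.
Dip direction = atan2(-0.613, -0.230) = 249° (azimuth of n's horizontal projection).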